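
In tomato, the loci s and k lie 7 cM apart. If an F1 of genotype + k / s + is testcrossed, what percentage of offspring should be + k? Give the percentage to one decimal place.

A map distance of 7 cM corresponds to a recombination frequency of 0.070.
The F1 is + k / s +, so + k is a parental gamete class with expected frequency (1 − r)/2 = 0.930/2 = 0.4650.
That is 0.4650 = 46.5% of the progeny.

46.5%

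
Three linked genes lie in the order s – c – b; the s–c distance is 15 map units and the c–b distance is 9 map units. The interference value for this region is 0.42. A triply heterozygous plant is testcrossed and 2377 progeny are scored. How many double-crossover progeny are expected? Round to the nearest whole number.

19

Map distances give recombination frequencies of 0.150 and 0.090 for the two intervals.
With interference 0.42 (so coincidence = 0.58), expected double-crossover frequency = 0.150 × 0.090 × 0.58 = 0.00783.
Expected number = 0.00783 × 2377 = 18.61 ≈ 19.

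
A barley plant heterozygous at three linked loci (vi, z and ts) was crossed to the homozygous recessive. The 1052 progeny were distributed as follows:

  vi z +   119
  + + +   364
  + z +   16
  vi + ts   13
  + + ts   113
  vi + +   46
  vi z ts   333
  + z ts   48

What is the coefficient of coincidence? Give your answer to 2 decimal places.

The two most frequent reciprocal classes, + + + and vi z ts, are the parental types, so the F1 was + + + / vi z ts.
The two rarest classes, + z + and vi + ts, are the double crossovers. Comparing them with the parentals, only the z allele has switched, so z is the middle locus and the order is vi – z – ts.
vi–z: (94 + 29)/1052 = 0.1169; z–ts: (232 + 29)/1052 = 0.2481.
Expected DCO frequency = 0.1169 × 0.2481 ≈ 0.02900; observed = 29/1052 ≈ 0.02757.
Coefficient of coincidence = 0.02757/0.02900 ≈ 0.95.

0.95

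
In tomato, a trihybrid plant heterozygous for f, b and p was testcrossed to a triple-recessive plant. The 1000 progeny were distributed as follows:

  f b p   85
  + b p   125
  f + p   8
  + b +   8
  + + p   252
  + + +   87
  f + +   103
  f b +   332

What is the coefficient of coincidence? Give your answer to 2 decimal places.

0.35

The two most frequent reciprocal classes, + + p and f b +, are the parental types, so the F1 was + + p / f b +.
The two rarest classes, f + p and + b +, are the double crossovers. Comparing them with the parentals, only the f allele has switched, so f is the middle locus and the order is p – f – b.
p–f: (172 + 16)/1000 = 0.1880; f–b: (228 + 16)/1000 = 0.2440.
Expected DCO frequency = 0.1880 × 0.2440 ≈ 0.04587; observed = 16/1000 ≈ 0.01600.
Coefficient of coincidence = 0.01600/0.04587 ≈ 0.35.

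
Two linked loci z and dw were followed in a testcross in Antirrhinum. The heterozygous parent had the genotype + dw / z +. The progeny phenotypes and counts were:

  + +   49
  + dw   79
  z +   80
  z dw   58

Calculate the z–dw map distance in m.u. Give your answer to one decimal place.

The recombinant classes are + + and z dw: 49 + 58 = 107.
Recombination frequency = 107/266 = 0.4023 ≈ 40.2%, i.e. 40.2 m.u.

40.2 m.u.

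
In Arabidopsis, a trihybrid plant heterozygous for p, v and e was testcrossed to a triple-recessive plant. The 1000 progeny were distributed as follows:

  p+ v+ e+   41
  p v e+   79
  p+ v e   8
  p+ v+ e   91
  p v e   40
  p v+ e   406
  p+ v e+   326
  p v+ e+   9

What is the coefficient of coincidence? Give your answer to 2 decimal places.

The two most frequent reciprocal classes, p+ v e+ and p v+ e, are the parental types, so the F1 was p+ v e+ / p v+ e.
The two rarest classes, p+ v e and p v+ e+, are the double crossovers. Comparing them with the parentals, only the e allele has switched, so e is the middle locus and the order is p – e – v.
p–e: (170 + 17)/1000 = 0.1870; e–v: (81 + 17)/1000 = 0.0980.
Expected DCO frequency = 0.1870 × 0.0980 ≈ 0.01833; observed = 17/1000 ≈ 0.01700.
Coefficient of coincidence = 0.01700/0.01833 ≈ 0.93.

0.93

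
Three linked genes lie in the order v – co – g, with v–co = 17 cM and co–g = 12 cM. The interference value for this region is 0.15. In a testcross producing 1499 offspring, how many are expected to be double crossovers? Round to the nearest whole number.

Map distances give recombination frequencies of 0.170 and 0.120 for the two intervals.
With interference 0.15 (so coincidence = 0.85), expected double-crossover frequency = 0.170 × 0.120 × 0.85 = 0.01734.
Expected number = 0.01734 × 1499 = 25.99 ≈ 26.

26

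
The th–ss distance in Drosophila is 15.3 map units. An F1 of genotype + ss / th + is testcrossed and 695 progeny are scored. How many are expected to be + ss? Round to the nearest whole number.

A map distance of 15.3 map units corresponds to a recombination frequency of 0.153.
The F1 is + ss / th +, so + ss is a parental gamete class with expected frequency (1 − r)/2 = 0.847/2 = 0.4235.
Expected number = 0.4235 × 695 = 294.33 ≈ 294.

294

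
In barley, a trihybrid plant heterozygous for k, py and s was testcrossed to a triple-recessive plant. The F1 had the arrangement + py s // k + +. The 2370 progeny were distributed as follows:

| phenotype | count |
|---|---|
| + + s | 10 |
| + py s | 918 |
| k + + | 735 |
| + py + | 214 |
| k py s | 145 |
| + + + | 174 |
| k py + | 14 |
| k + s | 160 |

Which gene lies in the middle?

py

The two rarest classes, + + s and k py +, are the double crossovers. Comparing them with the parentals, only the py allele has switched, so py is the middle locus and the order is s – py – k.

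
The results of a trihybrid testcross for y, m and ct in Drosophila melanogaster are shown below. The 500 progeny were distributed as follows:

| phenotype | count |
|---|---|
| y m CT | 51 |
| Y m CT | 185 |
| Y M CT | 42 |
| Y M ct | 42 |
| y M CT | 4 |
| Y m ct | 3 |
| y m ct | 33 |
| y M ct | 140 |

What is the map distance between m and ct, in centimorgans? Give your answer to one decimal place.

16.4 centimorgans

The two most frequent reciprocal classes, y M ct and Y m CT, are the parental types, so the F1 was y M ct / Y m CT.
The two rarest classes, y M CT and Y m ct, are the double crossovers. Comparing them with the parentals, only the ct allele has switched, so ct is the middle locus and the order is y – ct – m.
Crossovers in the ct–m interval produce the single-crossover classes y m ct and Y M CT (33 + 42 = 75) plus the double crossovers (7).
RF(ct–m) = (75 + 7) / 500 = 82/500 = 0.1640 → 16.4 centimorgans.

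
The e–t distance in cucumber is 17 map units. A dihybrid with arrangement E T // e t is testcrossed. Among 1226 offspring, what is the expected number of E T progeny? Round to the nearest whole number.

509

A map distance of 17 map units corresponds to a recombination frequency of 0.170.
The F1 is E T / e t, so E T is a parental gamete class with expected frequency (1 − r)/2 = 0.830/2 = 0.4150.
Expected number = 0.4150 × 1226 = 508.79 ≈ 509.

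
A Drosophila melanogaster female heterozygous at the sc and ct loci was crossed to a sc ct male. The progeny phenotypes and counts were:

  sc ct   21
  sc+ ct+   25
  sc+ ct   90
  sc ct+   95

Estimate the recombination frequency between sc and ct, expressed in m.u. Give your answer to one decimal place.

The two most frequent classes, sc+ ct (90) and sc ct+ (95), are the parental types, so the F1 was sc+ ct / sc ct+.
The recombinant classes are sc+ ct+ and sc ct: 25 + 21 = 46.
Recombination frequency = 46/231 = 0.1991 ≈ 19.9%, i.e. 19.9 m.u.

19.9 m.u.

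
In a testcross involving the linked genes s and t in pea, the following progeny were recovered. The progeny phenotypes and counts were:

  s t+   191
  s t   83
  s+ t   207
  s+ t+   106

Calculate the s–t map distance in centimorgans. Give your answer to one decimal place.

32.2 centimorgans

The two most frequent classes, s+ t (207) and s t+ (191), are the parental types, so the F1 was s+ t / s t+.
The recombinant classes are s+ t+ and s t: 106 + 83 = 189.
Recombination frequency = 189/587 = 0.3220 ≈ 32.2%, i.e. 32.2 centimorgans.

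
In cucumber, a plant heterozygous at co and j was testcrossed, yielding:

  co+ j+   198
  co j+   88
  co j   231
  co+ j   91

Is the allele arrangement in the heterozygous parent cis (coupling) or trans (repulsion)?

cis

The two most frequent classes are co+ j+ (198) and co j (231); these are the parental (non-recombinant) types.
So the F1 carried co+ j+ on one chromosome and co j on the other — the recessive alleles are on the same chromosome (cis / coupling).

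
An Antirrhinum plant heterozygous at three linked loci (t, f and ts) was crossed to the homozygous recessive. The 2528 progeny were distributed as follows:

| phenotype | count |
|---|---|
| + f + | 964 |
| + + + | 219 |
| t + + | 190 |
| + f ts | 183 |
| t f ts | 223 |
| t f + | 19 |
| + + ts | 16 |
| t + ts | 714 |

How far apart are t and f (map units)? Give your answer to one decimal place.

The two most frequent reciprocal classes, + f + and t + ts, are the parental types, so the F1 was + f + / t + ts.
The two rarest classes, t f + and + + ts, are the double crossovers. Comparing them with the parentals, only the t allele has switched, so t is the middle locus and the order is f – t – ts.
Crossovers in the f–t interval produce the single-crossover classes + + + and t f ts (219 + 223 = 442) plus the double crossovers (35).
RF(f–t) = (442 + 35) / 2528 = 477/2528 = 0.1887 → 18.9 map units.

18.9 map units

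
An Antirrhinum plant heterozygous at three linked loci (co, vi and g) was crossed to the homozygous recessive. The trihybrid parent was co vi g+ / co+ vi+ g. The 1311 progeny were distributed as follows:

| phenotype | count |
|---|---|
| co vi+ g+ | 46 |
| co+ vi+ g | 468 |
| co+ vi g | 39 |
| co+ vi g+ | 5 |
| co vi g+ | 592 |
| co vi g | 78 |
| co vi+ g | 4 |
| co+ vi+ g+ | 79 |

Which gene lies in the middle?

co

The two rarest classes, co+ vi g+ and co vi+ g, are the double crossovers. Comparing them with the parentals, only the co allele has switched, so co is the middle locus and the order is g – co – vi.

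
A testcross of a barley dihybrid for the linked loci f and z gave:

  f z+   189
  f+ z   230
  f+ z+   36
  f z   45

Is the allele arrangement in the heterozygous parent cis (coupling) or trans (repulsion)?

The two most frequent classes are f+ z (230) and f z+ (189); these are the parental (non-recombinant) types.
So the F1 carried f+ z on one chromosome and f z+ on the other — the recessive alleles are on opposite chromosomes (trans / repulsion).

trans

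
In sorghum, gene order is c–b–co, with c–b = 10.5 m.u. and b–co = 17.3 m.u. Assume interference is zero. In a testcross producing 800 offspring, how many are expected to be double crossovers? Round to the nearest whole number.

15

Map distances give recombination frequencies of 0.105 and 0.173 for the two intervals.
With no interference, expected double-crossover frequency = 0.105 × 0.173 = 0.01817.
Expected number = 0.01817 × 800 = 14.53 ≈ 15.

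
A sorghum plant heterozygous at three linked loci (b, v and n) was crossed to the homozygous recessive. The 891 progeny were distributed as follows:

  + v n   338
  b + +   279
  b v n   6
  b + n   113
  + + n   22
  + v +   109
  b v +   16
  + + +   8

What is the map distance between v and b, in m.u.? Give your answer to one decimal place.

5.8 m.u.

The two most frequent reciprocal classes, + v n and b + +, are the parental types, so the F1 was + v n / b + +.
The two rarest classes, b v n and + + +, are the double crossovers. Comparing them with the parentals, only the b allele has switched, so b is the middle locus and the order is n – b – v.
Crossovers in the b–v interval produce the single-crossover classes + + n and b v + (22 + 16 = 38) plus the double crossovers (14).
RF(b–v) = (38 + 14) / 891 = 52/891 = 0.0584 → 5.8 m.u.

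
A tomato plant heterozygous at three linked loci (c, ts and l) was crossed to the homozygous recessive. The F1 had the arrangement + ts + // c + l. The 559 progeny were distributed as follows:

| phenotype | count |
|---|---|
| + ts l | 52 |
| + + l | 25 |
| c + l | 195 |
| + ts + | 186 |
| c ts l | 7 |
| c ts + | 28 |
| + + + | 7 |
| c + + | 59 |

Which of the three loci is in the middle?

ts

The two rarest classes, + + + and c ts l, are the double crossovers. Comparing them with the parentals, only the ts allele has switched, so ts is the middle locus and the order is c – ts – l.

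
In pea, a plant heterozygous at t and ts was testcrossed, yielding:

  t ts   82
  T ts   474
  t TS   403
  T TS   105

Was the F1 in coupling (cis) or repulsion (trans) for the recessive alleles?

trans

The two most frequent classes are T ts (474) and t TS (403); these are the parental (non-recombinant) types.
So the F1 carried T ts on one chromosome and t TS on the other — the recessive alleles are on opposite chromosomes (trans / repulsion).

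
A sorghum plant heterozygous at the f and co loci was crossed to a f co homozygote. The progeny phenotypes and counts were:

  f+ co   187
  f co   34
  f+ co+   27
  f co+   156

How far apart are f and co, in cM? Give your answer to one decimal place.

The two most frequent classes, f+ co (187) and f co+ (156), are the parental types, so the F1 was f+ co / f co+.
The recombinant classes are f+ co+ and f co: 27 + 34 = 61.
Recombination frequency = 61/404 = 0.1510 ≈ 15.1%, i.e. 15.1 cM.

15.1 cM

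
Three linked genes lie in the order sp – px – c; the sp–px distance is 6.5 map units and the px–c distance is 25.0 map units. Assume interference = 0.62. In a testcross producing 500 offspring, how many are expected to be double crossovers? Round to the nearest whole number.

Map distances give recombination frequencies of 0.065 and 0.250 for the two intervals.
With interference 0.62 (so coincidence = 0.38), expected double-crossover frequency = 0.065 × 0.250 × 0.38 = 0.00617.
Expected number = 0.00617 × 500 = 3.09 ≈ 3.

3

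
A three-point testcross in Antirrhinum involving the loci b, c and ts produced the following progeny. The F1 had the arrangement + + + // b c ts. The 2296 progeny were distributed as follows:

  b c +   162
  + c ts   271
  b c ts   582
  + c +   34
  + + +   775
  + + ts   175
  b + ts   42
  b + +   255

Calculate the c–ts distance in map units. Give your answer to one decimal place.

18.0 map units

The two rarest classes, + c + and b + ts, are the double crossovers. Comparing them with the parentals, only the c allele has switched, so c is the middle locus and the order is b – c – ts.
Crossovers in the c–ts interval produce the single-crossover classes + + ts and b c + (175 + 162 = 337) plus the double crossovers (76).
RF(c–ts) = (337 + 76) / 2296 = 413/2296 = 0.1799 → 18.0 map units.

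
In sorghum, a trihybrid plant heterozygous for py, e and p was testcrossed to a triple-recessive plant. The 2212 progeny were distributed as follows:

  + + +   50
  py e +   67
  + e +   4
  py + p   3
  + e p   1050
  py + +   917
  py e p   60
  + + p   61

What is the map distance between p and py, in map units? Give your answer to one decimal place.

5.3 map units

The two most frequent reciprocal classes, py + + and + e p, are the parental types, so the F1 was py + + / + e p.
The two rarest classes, py + p and + e +, are the double crossovers. Comparing them with the parentals, only the p allele has switched, so p is the middle locus and the order is e – p – py.
Crossovers in the p–py interval produce the single-crossover classes + + + and py e p (50 + 60 = 110) plus the double crossovers (7).
RF(p–py) = (110 + 7) / 2212 = 117/2212 = 0.0529 → 5.3 map units.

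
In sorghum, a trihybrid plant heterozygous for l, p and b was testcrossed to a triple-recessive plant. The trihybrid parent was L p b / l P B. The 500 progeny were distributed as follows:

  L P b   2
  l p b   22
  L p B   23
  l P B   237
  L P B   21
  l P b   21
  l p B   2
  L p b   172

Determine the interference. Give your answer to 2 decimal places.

The two rarest classes, L P b and l p B, are the double crossovers. Comparing them with the parentals, only the p allele has switched, so p is the middle locus and the order is l – p – b.
l–p: (43 + 4)/500 = 0.0940; p–b: (44 + 4)/500 = 0.0960.
Expected DCO frequency = 0.0940 × 0.0960 ≈ 0.00902; observed = 4/500 ≈ 0.00800.
Coefficient of coincidence = 0.00800/0.00902 ≈ 0.89; interference = 1 − 0.89 = 0.11.

0.11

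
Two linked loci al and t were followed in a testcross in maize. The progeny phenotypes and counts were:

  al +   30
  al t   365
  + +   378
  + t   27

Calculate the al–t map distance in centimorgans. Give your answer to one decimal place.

The two most frequent classes, + + (378) and al t (365), are the parental types, so the F1 was + + / al t.
The recombinant classes are + t and al +: 27 + 30 = 57.
Recombination frequency = 57/800 = 0.0712 ≈ 7.1%, i.e. 7.1 centimorgans.

7.1 centimorgans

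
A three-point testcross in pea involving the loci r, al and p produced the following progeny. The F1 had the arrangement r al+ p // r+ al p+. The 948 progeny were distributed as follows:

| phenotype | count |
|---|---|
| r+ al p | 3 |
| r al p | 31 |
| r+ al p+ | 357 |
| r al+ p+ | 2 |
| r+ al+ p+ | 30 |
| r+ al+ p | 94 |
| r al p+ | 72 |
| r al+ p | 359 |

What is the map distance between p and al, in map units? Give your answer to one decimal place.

7.0 map units

The two rarest classes, r al+ p+ and r+ al p, are the double crossovers. Comparing them with the parentals, only the p allele has switched, so p is the middle locus and the order is al – p – r.
Crossovers in the al–p interval produce the single-crossover classes r al p and r+ al+ p+ (31 + 30 = 61) plus the double crossovers (5).
RF(al–p) = (61 + 5) / 948 = 66/948 = 0.0696 → 7.0 map units.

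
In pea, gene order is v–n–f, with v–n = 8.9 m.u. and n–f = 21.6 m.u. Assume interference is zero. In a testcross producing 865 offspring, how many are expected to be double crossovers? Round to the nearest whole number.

17

Map distances give recombination frequencies of 0.089 and 0.216 for the two intervals.
With no interference, expected double-crossover frequency = 0.089 × 0.216 = 0.01922.
Expected number = 0.01922 × 865 = 16.63 ≈ 17.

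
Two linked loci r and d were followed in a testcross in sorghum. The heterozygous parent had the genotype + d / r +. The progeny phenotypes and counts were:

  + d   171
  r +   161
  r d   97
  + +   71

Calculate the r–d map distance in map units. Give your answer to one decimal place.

33.6 map units

The recombinant classes are + + and r d: 71 + 97 = 168.
Recombination frequency = 168/500 = 0.3360 ≈ 33.6%, i.e. 33.6 map units.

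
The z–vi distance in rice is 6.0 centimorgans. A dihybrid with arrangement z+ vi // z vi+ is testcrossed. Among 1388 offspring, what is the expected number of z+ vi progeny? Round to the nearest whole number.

652

A map distance of 6.0 centimorgans corresponds to a recombination frequency of 0.060.
The F1 is z+ vi / z vi+, so z+ vi is a parental gamete class with expected frequency (1 − r)/2 = 0.940/2 = 0.4700.
Expected number = 0.4700 × 1388 = 652.36 ≈ 652.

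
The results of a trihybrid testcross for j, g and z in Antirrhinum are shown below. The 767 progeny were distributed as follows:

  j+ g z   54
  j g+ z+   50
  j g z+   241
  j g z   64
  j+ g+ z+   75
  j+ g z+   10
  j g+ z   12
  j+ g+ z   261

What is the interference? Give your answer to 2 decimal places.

0.17

The two most frequent reciprocal classes, j+ g+ z and j g z+, are the parental types, so the F1 was j+ g+ z / j g z+.
The two rarest classes, j g+ z and j+ g z+, are the double crossovers. Comparing them with the parentals, only the j allele has switched, so j is the middle locus and the order is z – j – g.
z–j: (139 + 22)/767 = 0.2099; j–g: (104 + 22)/767 = 0.1643.
Expected DCO frequency = 0.2099 × 0.1643 ≈ 0.03449; observed = 22/767 ≈ 0.02868.
Coefficient of coincidence = 0.02868/0.03449 ≈ 0.83; interference = 1 − 0.83 = 0.17.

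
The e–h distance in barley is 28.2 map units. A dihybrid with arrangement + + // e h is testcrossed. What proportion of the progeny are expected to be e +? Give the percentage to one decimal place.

A map distance of 28.2 map units corresponds to a recombination frequency of 0.282.
The F1 is + + / e h, so e + is a recombinant gamete class with expected frequency r/2 = 0.282/2 = 0.1410.
That is 0.1410 = 14.1% of the progeny.

14.1%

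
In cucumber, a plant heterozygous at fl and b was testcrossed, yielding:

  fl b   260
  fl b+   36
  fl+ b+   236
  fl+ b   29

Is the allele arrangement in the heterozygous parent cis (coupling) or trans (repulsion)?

cis

The two most frequent classes are fl+ b+ (236) and fl b (260); these are the parental (non-recombinant) types.
So the F1 carried fl+ b+ on one chromosome and fl b on the other — the recessive alleles are on the same chromosome (cis / coupling).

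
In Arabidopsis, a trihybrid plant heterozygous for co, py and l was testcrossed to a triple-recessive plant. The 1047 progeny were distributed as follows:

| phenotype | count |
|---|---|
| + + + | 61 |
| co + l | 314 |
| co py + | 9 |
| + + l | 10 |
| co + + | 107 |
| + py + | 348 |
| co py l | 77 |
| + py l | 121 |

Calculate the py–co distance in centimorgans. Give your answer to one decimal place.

The two most frequent reciprocal classes, + py + and co + l, are the parental types, so the F1 was + py + / co + l.
The two rarest classes, co py + and + + l, are the double crossovers. Comparing them with the parentals, only the co allele has switched, so co is the middle locus and the order is l – co – py.
Crossovers in the co–py interval produce the single-crossover classes + + + and co py l (61 + 77 = 138) plus the double crossovers (19).
RF(co–py) = (138 + 19) / 1047 = 157/1047 = 0.1500 → 15.0 centimorgans.

15.0 centimorgans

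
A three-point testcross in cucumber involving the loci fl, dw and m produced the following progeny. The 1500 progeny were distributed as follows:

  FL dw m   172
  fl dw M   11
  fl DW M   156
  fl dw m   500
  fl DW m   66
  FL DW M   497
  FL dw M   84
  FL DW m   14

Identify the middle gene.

m

The two most frequent reciprocal classes, FL DW M and fl dw m, are the parental types, so the F1 was FL DW M / fl dw m.
The two rarest classes, FL DW m and fl dw M, are the double crossovers. Comparing them with the parentals, only the m allele has switched, so m is the middle locus and the order is fl – m – dw.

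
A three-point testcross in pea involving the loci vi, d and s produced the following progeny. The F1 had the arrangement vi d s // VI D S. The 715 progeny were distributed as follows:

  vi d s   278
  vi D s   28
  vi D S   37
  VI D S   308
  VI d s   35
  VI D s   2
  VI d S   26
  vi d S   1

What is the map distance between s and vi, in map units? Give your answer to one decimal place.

10.5 map units

The two rarest classes, vi d S and VI D s, are the double crossovers. Comparing them with the parentals, only the s allele has switched, so s is the middle locus and the order is d – s – vi.
Crossovers in the s–vi interval produce the single-crossover classes VI d s and vi D S (35 + 37 = 72) plus the double crossovers (3).
RF(s–vi) = (72 + 3) / 715 = 75/715 = 0.1049 → 10.5 map units.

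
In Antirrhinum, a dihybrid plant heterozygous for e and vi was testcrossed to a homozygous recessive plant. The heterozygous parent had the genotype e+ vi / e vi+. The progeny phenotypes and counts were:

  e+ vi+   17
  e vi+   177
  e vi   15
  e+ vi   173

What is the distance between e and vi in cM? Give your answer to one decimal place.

8.4 cM

The recombinant classes are e+ vi+ and e vi: 17 + 15 = 32.
Recombination frequency = 32/382 = 0.0838 ≈ 8.4%, i.e. 8.4 cM.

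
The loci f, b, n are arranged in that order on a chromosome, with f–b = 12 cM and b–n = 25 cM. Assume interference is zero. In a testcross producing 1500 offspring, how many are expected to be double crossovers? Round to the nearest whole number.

45

Map distances give recombination frequencies of 0.120 and 0.250 for the two intervals.
With no interference, expected double-crossover frequency = 0.120 × 0.250 = 0.03000.
Expected number = 0.03000 × 1500 = 45.00 ≈ 45.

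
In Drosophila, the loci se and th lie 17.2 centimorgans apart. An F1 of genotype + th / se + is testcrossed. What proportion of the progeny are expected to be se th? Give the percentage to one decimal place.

8.6%

A map distance of 17.2 centimorgans corresponds to a recombination frequency of 0.172.
The F1 is + th / se +, so se th is a recombinant gamete class with expected frequency r/2 = 0.172/2 = 0.0860.
That is 0.0860 = 8.6% of the progeny.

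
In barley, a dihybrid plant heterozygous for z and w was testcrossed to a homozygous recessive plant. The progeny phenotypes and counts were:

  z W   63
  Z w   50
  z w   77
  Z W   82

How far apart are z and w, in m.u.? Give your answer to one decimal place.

The two most frequent classes, Z W (82) and z w (77), are the parental types, so the F1 was Z W / z w.
The recombinant classes are Z w and z W: 50 + 63 = 113.
Recombination frequency = 113/272 = 0.4154 ≈ 41.5%, i.e. 41.5 m.u.

41.5 m.u.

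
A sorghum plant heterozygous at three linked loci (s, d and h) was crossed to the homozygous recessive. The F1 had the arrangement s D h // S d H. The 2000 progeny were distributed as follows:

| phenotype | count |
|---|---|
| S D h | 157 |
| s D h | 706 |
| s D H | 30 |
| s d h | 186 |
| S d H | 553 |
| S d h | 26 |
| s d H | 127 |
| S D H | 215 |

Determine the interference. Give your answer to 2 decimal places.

0.28

The two rarest classes, s D H and S d h, are the double crossovers. Comparing them with the parentals, only the h allele has switched, so h is the middle locus and the order is d – h – s.
d–h: (401 + 56)/2000 = 0.2285; h–s: (284 + 56)/2000 = 0.1700.
Expected DCO frequency = 0.2285 × 0.1700 ≈ 0.03885; observed = 56/2000 ≈ 0.02800.
Coefficient of coincidence = 0.02800/0.03885 ≈ 0.72; interference = 1 − 0.72 = 0.28.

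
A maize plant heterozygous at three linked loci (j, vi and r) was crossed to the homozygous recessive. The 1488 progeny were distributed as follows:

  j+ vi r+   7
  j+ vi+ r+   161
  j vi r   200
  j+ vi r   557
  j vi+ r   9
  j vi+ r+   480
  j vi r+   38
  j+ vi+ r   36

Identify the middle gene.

The two most frequent reciprocal classes, j+ vi r and j vi+ r+, are the parental types, so the F1 was j+ vi r / j vi+ r+.
The two rarest classes, j+ vi r+ and j vi+ r, are the double crossovers. Comparing them with the parentals, only the r allele has switched, so r is the middle locus and the order is vi – r – j.

r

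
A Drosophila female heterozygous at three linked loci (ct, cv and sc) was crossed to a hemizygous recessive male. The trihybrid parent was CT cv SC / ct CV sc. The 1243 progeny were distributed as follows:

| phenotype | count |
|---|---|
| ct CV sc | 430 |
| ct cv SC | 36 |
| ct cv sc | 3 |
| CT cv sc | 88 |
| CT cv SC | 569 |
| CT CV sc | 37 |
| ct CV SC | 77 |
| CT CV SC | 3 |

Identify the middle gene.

The two rarest classes, CT CV SC and ct cv sc, are the double crossovers. Comparing them with the parentals, only the cv allele has switched, so cv is the middle locus and the order is sc – cv – ct.

cv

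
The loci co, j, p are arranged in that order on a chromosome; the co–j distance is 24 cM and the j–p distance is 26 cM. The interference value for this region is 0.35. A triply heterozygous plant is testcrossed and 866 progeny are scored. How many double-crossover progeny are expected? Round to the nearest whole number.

Map distances give recombination frequencies of 0.240 and 0.260 for the two intervals.
With interference 0.35 (so coincidence = 0.65), expected double-crossover frequency = 0.240 × 0.260 × 0.65 = 0.04056.
Expected number = 0.04056 × 866 = 35.12 ≈ 35.

35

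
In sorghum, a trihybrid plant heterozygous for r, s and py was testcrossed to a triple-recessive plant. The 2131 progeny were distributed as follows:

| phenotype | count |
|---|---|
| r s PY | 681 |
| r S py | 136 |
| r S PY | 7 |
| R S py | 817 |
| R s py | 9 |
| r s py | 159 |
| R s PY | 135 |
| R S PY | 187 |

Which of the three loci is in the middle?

The two most frequent reciprocal classes, r s PY and R S py, are the parental types, so the F1 was r s PY / R S py.
The two rarest classes, r S PY and R s py, are the double crossovers. Comparing them with the parentals, only the s allele has switched, so s is the middle locus and the order is r – s – py.

s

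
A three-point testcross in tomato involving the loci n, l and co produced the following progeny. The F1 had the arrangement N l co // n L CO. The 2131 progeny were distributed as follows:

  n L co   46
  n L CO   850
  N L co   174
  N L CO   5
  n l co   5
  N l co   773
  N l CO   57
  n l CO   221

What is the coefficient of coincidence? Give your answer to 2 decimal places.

0.47

The two rarest classes, n l co and N L CO, are the double crossovers. Comparing them with the parentals, only the n allele has switched, so n is the middle locus and the order is co – n – l.
co–n: (103 + 10)/2131 = 0.0530; n–l: (395 + 10)/2131 = 0.1901.
Expected DCO frequency = 0.0530 × 0.1901 ≈ 0.01008; observed = 10/2131 ≈ 0.00469.
Coefficient of coincidence = 0.00469/0.01008 ≈ 0.47.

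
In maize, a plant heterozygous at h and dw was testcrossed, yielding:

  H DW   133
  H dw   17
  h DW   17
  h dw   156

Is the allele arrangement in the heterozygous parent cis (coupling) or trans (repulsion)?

The two most frequent classes are H DW (133) and h dw (156); these are the parental (non-recombinant) types.
So the F1 carried H DW on one chromosome and h dw on the other — the recessive alleles are on the same chromosome (cis / coupling).

cis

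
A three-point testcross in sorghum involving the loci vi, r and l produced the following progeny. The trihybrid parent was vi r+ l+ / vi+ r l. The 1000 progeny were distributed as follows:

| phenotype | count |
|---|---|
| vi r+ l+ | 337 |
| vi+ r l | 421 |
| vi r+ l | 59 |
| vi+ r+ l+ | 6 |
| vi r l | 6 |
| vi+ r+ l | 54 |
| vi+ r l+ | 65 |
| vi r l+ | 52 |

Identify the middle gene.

The two rarest classes, vi+ r+ l+ and vi r l, are the double crossovers. Comparing them with the parentals, only the vi allele has switched, so vi is the middle locus and the order is l – vi – r.

vi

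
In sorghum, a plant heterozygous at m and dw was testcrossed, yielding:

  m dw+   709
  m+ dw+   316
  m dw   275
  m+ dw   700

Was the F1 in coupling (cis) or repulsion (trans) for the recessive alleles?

The two most frequent classes are m+ dw (700) and m dw+ (709); these are the parental (non-recombinant) types.
So the F1 carried m+ dw on one chromosome and m dw+ on the other — the recessive alleles are on opposite chromosomes (trans / repulsion).

trans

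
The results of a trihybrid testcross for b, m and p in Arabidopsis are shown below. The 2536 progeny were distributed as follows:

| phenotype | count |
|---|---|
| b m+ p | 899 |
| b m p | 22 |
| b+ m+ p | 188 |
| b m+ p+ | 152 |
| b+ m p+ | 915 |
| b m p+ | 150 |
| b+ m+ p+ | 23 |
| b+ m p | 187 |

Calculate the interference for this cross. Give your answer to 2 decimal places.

The two most frequent reciprocal classes, b+ m p+ and b m+ p, are the parental types, so the F1 was b+ m p+ / b m+ p.
The two rarest classes, b+ m+ p+ and b m p, are the double crossovers. Comparing them with the parentals, only the m allele has switched, so m is the middle locus and the order is p – m – b.
p–m: (339 + 45)/2536 = 0.1514; m–b: (338 + 45)/2536 = 0.1510.
Expected DCO frequency = 0.1514 × 0.1510 ≈ 0.02286; observed = 45/2536 ≈ 0.01774.
Coefficient of coincidence = 0.01774/0.02286 ≈ 0.78; interference = 1 − 0.78 = 0.22.

0.22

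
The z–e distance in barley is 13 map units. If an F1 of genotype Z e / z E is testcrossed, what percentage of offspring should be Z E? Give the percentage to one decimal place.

6.5%

A map distance of 13 map units corresponds to a recombination frequency of 0.130.
The F1 is Z e / z E, so Z E is a recombinant gamete class with expected frequency r/2 = 0.130/2 = 0.0650.
That is 0.0650 = 6.5% of the progeny.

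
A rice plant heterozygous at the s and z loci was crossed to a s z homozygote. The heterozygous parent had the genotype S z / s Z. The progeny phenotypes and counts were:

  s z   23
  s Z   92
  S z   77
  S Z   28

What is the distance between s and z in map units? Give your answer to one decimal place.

23.2 map units

The recombinant classes are S Z and s z: 28 + 23 = 51.
Recombination frequency = 51/220 = 0.2318 ≈ 23.2%, i.e. 23.2 map units.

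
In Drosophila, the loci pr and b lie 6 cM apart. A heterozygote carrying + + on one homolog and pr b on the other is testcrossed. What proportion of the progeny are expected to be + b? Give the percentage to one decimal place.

3.0%

A map distance of 6 cM corresponds to a recombination frequency of 0.060.
The F1 is + + / pr b, so + b is a recombinant gamete class with expected frequency r/2 = 0.060/2 = 0.0300.
That is 0.0300 = 3.0% of the progeny.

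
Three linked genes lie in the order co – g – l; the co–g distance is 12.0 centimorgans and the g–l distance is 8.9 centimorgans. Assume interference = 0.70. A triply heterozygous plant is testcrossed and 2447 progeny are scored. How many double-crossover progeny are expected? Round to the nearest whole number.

8

Map distances give recombination frequencies of 0.120 and 0.089 for the two intervals.
With interference 0.70 (so coincidence = 0.30), expected double-crossover frequency = 0.120 × 0.089 × 0.30 = 0.00320.
Expected number = 0.00320 × 2447 = 7.84 ≈ 8.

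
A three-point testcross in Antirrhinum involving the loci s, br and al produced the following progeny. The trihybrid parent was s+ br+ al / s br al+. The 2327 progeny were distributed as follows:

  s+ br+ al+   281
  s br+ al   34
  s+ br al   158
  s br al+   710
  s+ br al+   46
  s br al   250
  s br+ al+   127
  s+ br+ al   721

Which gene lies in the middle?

The two rarest classes, s br+ al and s+ br al+, are the double crossovers. Comparing them with the parentals, only the s allele has switched, so s is the middle locus and the order is al – s – br.

s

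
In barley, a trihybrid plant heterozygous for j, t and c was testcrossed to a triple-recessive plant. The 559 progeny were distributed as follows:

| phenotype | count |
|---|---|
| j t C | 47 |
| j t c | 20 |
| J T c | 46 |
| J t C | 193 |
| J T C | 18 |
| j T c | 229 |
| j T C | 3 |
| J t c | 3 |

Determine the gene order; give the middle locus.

c

The two most frequent reciprocal classes, j T c and J t C, are the parental types, so the F1 was j T c / J t C.
The two rarest classes, j T C and J t c, are the double crossovers. Comparing them with the parentals, only the c allele has switched, so c is the middle locus and the order is j – c – t.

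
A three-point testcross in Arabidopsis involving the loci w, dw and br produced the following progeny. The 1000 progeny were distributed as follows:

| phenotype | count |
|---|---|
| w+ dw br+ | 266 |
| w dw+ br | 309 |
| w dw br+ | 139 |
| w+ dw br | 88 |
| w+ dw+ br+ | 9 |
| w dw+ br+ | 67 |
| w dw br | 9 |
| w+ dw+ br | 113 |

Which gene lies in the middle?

dw

The two most frequent reciprocal classes, w dw+ br and w+ dw br+, are the parental types, so the F1 was w dw+ br / w+ dw br+.
The two rarest classes, w dw br and w+ dw+ br+, are the double crossovers. Comparing them with the parentals, only the dw allele has switched, so dw is the middle locus and the order is br – dw – w.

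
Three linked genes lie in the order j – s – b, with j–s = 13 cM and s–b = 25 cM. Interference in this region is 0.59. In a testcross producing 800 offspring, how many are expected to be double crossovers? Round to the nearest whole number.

11

Map distances give recombination frequencies of 0.130 and 0.250 for the two intervals.
With interference 0.59 (so coincidence = 0.41), expected double-crossover frequency = 0.130 × 0.250 × 0.41 = 0.01333.
Expected number = 0.01333 × 800 = 10.66 ≈ 11.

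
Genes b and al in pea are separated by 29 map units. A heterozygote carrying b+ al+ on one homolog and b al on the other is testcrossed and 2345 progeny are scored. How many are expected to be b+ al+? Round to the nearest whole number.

832

A map distance of 29 map units corresponds to a recombination frequency of 0.290.
The F1 is b+ al+ / b al, so b+ al+ is a parental gamete class with expected frequency (1 − r)/2 = 0.710/2 = 0.3550.
Expected number = 0.3550 × 2345 = 832.47 ≈ 832.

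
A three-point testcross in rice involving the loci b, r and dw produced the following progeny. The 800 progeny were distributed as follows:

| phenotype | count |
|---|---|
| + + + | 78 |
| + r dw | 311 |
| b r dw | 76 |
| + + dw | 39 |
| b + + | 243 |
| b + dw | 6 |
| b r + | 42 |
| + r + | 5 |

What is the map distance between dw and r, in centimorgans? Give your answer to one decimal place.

The two most frequent reciprocal classes, b + + and + r dw, are the parental types, so the F1 was b + + / + r dw.
The two rarest classes, b + dw and + r +, are the double crossovers. Comparing them with the parentals, only the dw allele has switched, so dw is the middle locus and the order is b – dw – r.
Crossovers in the dw–r interval produce the single-crossover classes b r + and + + dw (42 + 39 = 81) plus the double crossovers (11).
RF(dw–r) = (81 + 11) / 800 = 92/800 = 0.1150 → 11.5 centimorgans.

11.5 centimorgans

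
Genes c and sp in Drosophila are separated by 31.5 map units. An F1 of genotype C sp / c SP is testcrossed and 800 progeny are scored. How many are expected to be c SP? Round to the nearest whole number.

274

A map distance of 31.5 map units corresponds to a recombination frequency of 0.315.
The F1 is C sp / c SP, so c SP is a parental gamete class with expected frequency (1 − r)/2 = 0.685/2 = 0.3425.
Expected number = 0.3425 × 800 = 274.00 ≈ 274.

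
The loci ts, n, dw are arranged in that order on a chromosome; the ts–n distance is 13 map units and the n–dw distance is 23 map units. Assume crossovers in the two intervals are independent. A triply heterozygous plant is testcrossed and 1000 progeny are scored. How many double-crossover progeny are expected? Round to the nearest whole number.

30

Map distances give recombination frequencies of 0.130 and 0.230 for the two intervals.
With no interference, expected double-crossover frequency = 0.130 × 0.230 = 0.02990.
Expected number = 0.02990 × 1000 = 29.90 ≈ 30.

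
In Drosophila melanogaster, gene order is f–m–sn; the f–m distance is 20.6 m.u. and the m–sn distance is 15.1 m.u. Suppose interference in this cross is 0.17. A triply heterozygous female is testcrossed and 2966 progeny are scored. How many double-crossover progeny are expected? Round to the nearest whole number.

77

Map distances give recombination frequencies of 0.206 and 0.151 for the two intervals.
With interference 0.17 (so coincidence = 0.83), expected double-crossover frequency = 0.206 × 0.151 × 0.83 = 0.02582.
Expected number = 0.02582 × 2966 = 76.58 ≈ 77.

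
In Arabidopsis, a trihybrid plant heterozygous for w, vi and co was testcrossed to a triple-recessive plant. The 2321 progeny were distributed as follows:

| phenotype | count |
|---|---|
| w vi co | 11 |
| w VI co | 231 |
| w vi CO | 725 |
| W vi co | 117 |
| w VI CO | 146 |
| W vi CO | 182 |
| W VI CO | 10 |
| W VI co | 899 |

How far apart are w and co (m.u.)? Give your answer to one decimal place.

18.7 m.u.

The two most frequent reciprocal classes, W VI co and w vi CO, are the parental types, so the F1 was W VI co / w vi CO.
The two rarest classes, W VI CO and w vi co, are the double crossovers. Comparing them with the parentals, only the co allele has switched, so co is the middle locus and the order is vi – co – w.
Crossovers in the co–w interval produce the single-crossover classes w VI co and W vi CO (231 + 182 = 413) plus the double crossovers (21).
RF(co–w) = (413 + 21) / 2321 = 434/2321 = 0.1870 → 18.7 m.u.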